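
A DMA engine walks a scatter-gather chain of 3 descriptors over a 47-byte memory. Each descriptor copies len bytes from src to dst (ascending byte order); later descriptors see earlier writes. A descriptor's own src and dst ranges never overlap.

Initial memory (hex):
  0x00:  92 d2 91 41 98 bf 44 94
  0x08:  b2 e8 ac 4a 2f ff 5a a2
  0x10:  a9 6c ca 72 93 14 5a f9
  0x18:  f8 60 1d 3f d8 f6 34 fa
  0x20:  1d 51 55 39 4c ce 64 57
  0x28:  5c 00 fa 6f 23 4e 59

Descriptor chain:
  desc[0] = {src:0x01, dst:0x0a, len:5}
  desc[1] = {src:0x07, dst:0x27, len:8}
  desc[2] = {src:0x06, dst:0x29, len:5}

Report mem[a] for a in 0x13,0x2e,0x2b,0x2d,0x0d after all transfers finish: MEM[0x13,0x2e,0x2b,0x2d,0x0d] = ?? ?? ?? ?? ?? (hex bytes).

  after D0: wrote 5B at 0x0a = d2914198bf
  after D1: wrote 8B at 0x27 = 94b2e8d2914198bf
  after D2: wrote 5B at 0x29 = 4494b2e8d2
query mem[0x13]=0x72, mem[0x2e]=0xbf, mem[0x2b]=0xb2, mem[0x2d]=0xd2, mem[0x0d]=0x98

MEM[0x13,0x2e,0x2b,0x2d,0x0d] = 72 bf b2 d2 98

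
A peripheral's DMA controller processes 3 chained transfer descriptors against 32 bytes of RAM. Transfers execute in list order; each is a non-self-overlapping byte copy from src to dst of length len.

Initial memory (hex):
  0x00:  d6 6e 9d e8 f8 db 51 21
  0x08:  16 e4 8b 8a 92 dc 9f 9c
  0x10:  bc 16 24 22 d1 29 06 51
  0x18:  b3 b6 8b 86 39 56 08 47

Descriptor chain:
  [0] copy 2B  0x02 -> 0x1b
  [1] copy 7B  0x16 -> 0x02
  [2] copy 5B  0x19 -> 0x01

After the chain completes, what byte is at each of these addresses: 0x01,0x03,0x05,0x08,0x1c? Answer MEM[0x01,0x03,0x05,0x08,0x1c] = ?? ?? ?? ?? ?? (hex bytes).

#0 dst[0x1b+2] := {0x9d,0xe8}
#1 dst[0x02+7] := {0x06,0x51,0xb3,0xb6,0x8b,0x9d,0xe8}
#2 dst[0x01+5] := {0xb6,0x8b,0x9d,0xe8,0x56}
query mem[0x01]=0xb6, mem[0x03]=0x9d, mem[0x05]=0x56, mem[0x08]=0xe8, mem[0x1c]=0xe8

MEM[0x01,0x03,0x05,0x08,0x1c] = b6 9d 56 e8 e8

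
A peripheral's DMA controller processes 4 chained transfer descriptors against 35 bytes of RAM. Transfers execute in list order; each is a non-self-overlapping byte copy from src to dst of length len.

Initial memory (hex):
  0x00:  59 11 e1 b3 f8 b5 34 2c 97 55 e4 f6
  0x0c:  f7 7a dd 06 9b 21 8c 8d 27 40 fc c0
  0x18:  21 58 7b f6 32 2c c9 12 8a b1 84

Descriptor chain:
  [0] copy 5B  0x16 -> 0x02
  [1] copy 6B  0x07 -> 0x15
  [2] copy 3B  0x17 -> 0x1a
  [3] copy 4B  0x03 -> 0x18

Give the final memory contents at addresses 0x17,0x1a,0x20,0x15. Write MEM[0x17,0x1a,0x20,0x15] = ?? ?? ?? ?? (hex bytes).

MEM[0x17,0x1a,0x20,0x15] = 55 58 8a 2c

#0 dst[0x02+5] := {0xfc,0xc0,0x21,0x58,0x7b}
#1 dst[0x15+6] := {0x2c,0x97,0x55,0xe4,0xf6,0xf7}
#2 dst[0x1a+3] := {0x55,0xe4,0xf6}
#3 dst[0x18+4] := {0xc0,0x21,0x58,0x7b}
query mem[0x17]=0x55, mem[0x1a]=0x58, mem[0x20]=0x8a, mem[0x15]=0x2c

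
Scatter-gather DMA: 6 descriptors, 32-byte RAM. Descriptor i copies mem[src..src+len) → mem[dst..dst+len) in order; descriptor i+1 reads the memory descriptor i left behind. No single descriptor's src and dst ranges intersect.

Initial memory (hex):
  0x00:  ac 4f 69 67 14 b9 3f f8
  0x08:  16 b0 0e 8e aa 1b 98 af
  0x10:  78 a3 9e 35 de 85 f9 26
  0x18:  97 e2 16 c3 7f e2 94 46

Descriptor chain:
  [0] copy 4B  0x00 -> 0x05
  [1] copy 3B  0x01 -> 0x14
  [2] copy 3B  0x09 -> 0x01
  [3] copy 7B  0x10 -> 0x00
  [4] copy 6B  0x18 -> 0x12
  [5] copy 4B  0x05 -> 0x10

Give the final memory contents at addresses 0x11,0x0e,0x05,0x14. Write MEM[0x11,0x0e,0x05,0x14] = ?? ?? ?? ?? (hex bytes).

MEM[0x11,0x0e,0x05,0x14] = 67 98 69 16

  after D0: wrote 4B at 0x05 = ac4f6967
  after D1: wrote 3B at 0x14 = 4f6967
  after D2: wrote 3B at 0x01 = b00e8e
  after D3: wrote 7B at 0x00 = 78a39e354f6967
  after D4: wrote 6B at 0x12 = 97e216c37fe2
  after D5: wrote 4B at 0x10 = 69676967
query mem[0x11]=0x67, mem[0x0e]=0x98, mem[0x05]=0x69, mem[0x14]=0x16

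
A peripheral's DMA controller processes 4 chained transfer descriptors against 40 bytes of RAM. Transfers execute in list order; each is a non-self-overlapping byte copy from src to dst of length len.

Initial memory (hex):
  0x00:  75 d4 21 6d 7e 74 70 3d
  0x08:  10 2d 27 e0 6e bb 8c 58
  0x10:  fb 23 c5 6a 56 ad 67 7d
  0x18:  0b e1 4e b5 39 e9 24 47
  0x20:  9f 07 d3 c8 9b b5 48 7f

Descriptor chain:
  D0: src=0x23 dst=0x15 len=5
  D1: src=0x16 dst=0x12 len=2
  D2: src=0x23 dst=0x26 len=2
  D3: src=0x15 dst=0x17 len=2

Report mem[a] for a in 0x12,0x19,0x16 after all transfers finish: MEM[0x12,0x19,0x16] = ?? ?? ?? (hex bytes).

#0 dst[0x15+5] := {0xc8,0x9b,0xb5,0x48,0x7f}
#1 dst[0x12+2] := {0x9b,0xb5}
#2 dst[0x26+2] := {0xc8,0x9b}
#3 dst[0x17+2] := {0xc8,0x9b}
query mem[0x12]=0x9b, mem[0x19]=0x7f, mem[0x16]=0x9b

MEM[0x12,0x19,0x16] = 9b 7f 9b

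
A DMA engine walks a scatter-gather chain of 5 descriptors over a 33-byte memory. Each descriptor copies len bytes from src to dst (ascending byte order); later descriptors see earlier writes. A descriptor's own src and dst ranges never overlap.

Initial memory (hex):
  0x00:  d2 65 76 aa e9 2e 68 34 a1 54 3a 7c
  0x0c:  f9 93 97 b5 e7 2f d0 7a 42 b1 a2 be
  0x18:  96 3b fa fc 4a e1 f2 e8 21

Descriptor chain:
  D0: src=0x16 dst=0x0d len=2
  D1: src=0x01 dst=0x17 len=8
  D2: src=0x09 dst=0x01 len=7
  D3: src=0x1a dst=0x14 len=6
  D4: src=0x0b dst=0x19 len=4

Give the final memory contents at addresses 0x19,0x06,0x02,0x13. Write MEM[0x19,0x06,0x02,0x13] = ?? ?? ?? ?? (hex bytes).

MEM[0x19,0x06,0x02,0x13] = 7c be 3a 7a

[0] 0x16->0x0d len=2 : a2 be
[1] 0x01->0x17 len=8 : 65 76 aa e9 2e 68 34 a1
[2] 0x09->0x01 len=7 : 54 3a 7c f9 a2 be b5
[3] 0x1a->0x14 len=6 : e9 2e 68 34 a1 e8
[4] 0x0b->0x19 len=4 : 7c f9 a2 be
query mem[0x19]=0x7c, mem[0x06]=0xbe, mem[0x02]=0x3a, mem[0x13]=0x7a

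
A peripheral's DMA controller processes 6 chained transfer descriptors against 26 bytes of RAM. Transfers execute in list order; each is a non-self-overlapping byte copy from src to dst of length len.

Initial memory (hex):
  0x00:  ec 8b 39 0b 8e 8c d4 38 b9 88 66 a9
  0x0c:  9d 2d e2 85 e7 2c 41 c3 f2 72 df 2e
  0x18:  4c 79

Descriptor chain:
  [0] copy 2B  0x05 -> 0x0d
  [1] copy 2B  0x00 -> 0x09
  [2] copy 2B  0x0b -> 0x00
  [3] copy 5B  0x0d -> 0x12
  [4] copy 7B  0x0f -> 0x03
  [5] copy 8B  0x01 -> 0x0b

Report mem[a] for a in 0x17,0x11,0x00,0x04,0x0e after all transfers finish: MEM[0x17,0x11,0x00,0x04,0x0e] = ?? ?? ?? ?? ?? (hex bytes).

MEM[0x17,0x11,0x00,0x04,0x0e] = 2e d4 a9 e7 e7

[0] 0x05->0x0d len=2 : 8c d4
[1] 0x00->0x09 len=2 : ec 8b
[2] 0x0b->0x00 len=2 : a9 9d
[3] 0x0d->0x12 len=5 : 8c d4 85 e7 2c
[4] 0x0f->0x03 len=7 : 85 e7 2c 8c d4 85 e7
[5] 0x01->0x0b len=8 : 9d 39 85 e7 2c 8c d4 85
query mem[0x17]=0x2e, mem[0x11]=0xd4, mem[0x00]=0xa9, mem[0x04]=0xe7, mem[0x0e]=0xe7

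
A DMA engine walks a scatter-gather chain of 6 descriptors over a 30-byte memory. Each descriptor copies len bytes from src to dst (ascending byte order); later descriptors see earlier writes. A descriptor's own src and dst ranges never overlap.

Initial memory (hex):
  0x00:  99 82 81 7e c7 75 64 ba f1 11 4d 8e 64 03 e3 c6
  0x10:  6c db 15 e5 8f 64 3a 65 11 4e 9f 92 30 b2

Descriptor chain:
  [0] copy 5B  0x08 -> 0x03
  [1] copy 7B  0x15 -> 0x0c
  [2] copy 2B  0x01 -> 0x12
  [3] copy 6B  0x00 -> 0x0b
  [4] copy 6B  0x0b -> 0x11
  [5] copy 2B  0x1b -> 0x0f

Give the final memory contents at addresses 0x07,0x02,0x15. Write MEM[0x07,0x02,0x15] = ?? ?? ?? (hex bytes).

  after D0: wrote 5B at 0x03 = f1114d8e64
  after D1: wrote 7B at 0x0c = 643a65114e9f92
  after D2: wrote 2B at 0x12 = 8281
  after D3: wrote 6B at 0x0b = 998281f1114d
  after D4: wrote 6B at 0x11 = 998281f1114d
  after D5: wrote 2B at 0x0f = 9230
query mem[0x07]=0x64, mem[0x02]=0x81, mem[0x15]=0x11

MEM[0x07,0x02,0x15] = 64 81 11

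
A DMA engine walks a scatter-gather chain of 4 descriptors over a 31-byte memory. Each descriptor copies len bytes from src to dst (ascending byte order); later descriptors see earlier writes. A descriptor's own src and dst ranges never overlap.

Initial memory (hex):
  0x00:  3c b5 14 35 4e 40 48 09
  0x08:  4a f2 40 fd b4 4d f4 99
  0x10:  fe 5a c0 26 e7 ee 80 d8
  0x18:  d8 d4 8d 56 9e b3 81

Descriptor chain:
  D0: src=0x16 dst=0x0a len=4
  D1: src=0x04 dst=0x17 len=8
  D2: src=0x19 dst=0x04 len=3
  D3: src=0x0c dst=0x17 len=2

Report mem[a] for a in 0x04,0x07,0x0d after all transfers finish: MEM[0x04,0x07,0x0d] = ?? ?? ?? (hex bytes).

MEM[0x04,0x07,0x0d] = 48 09 d4

D0: mem[0x0a..0x0d] <- [80 d8 d8 d4]
D1: mem[0x17..0x1e] <- [4e 40 48 09 4a f2 80 d8]
D2: mem[0x04..0x06] <- [48 09 4a]
D3: mem[0x17..0x18] <- [d8 d4]
query mem[0x04]=0x48, mem[0x07]=0x09, mem[0x0d]=0xd4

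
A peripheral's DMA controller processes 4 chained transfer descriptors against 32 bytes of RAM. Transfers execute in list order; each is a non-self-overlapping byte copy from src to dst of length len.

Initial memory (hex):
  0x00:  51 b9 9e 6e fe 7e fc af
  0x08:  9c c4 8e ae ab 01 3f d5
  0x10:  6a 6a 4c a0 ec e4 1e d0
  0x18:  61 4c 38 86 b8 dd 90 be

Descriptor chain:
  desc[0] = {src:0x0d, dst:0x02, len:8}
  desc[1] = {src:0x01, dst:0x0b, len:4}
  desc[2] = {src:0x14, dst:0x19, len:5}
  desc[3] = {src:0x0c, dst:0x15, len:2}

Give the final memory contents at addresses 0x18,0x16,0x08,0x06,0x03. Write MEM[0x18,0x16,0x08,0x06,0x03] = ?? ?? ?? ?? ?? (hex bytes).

D0: mem[0x02..0x09] <- [01 3f d5 6a 6a 4c a0 ec]
D1: mem[0x0b..0x0e] <- [b9 01 3f d5]
D2: mem[0x19..0x1d] <- [ec e4 1e d0 61]
D3: mem[0x15..0x16] <- [01 3f]
query mem[0x18]=0x61, mem[0x16]=0x3f, mem[0x08]=0xa0, mem[0x06]=0x6a, mem[0x03]=0x3f

MEM[0x18,0x16,0x08,0x06,0x03] = 61 3f a0 6a 3f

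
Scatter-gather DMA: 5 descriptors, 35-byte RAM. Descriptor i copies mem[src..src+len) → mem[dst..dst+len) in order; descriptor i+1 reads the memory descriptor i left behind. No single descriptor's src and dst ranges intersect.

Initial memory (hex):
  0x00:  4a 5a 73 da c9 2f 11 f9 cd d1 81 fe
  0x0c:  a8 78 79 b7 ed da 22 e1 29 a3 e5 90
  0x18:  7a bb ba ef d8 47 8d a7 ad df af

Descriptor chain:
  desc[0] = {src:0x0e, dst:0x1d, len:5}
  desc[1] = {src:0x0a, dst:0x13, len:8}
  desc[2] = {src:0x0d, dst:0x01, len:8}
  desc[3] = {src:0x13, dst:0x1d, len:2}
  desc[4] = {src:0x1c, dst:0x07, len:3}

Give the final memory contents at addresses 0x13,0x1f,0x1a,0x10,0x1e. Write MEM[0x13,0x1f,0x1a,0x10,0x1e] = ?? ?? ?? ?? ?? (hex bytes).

MEM[0x13,0x1f,0x1a,0x10,0x1e] = 81 ed da ed fe

#0 dst[0x1d+5] := {0x79,0xb7,0xed,0xda,0x22}
#1 dst[0x13+8] := {0x81,0xfe,0xa8,0x78,0x79,0xb7,0xed,0xda}
#2 dst[0x01+8] := {0x78,0x79,0xb7,0xed,0xda,0x22,0x81,0xfe}
#3 dst[0x1d+2] := {0x81,0xfe}
#4 dst[0x07+3] := {0xd8,0x81,0xfe}
query mem[0x13]=0x81, mem[0x1f]=0xed, mem[0x1a]=0xda, mem[0x10]=0xed, mem[0x1e]=0xfe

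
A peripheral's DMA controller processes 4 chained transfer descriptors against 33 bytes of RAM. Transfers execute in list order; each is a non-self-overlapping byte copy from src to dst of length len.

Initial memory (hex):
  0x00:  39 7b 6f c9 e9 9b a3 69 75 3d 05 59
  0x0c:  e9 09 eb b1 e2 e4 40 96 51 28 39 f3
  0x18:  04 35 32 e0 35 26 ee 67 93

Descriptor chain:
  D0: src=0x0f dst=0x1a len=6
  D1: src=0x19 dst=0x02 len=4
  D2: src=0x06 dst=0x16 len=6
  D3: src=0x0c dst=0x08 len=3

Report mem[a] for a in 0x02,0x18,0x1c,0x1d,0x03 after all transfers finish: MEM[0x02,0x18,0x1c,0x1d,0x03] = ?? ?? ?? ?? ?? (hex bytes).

[0] 0x0f->0x1a len=6 : b1 e2 e4 40 96 51
[1] 0x19->0x02 len=4 : 35 b1 e2 e4
[2] 0x06->0x16 len=6 : a3 69 75 3d 05 59
[3] 0x0c->0x08 len=3 : e9 09 eb
query mem[0x02]=0x35, mem[0x18]=0x75, mem[0x1c]=0xe4, mem[0x1d]=0x40, mem[0x03]=0xb1

MEM[0x02,0x18,0x1c,0x1d,0x03] = 35 75 e4 40 b1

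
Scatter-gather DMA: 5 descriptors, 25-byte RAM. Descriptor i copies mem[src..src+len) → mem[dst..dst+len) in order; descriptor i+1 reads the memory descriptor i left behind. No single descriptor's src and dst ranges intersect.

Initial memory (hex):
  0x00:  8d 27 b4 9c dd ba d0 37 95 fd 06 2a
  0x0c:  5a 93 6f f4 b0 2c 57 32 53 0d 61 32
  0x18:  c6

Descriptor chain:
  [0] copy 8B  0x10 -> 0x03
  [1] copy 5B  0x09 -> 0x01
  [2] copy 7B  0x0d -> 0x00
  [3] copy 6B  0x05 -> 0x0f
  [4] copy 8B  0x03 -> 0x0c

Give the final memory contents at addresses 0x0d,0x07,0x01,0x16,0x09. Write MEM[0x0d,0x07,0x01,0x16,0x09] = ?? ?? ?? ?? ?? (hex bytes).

MEM[0x0d,0x07,0x01,0x16,0x09] = 2c 53 6f 61 61

  after D0: wrote 8B at 0x03 = b02c5732530d6132
  after D1: wrote 5B at 0x01 = 61322a5a93
  after D2: wrote 7B at 0x00 = 936ff4b02c5732
  after D3: wrote 6B at 0x0f = 5732530d6132
  after D4: wrote 8B at 0x0c = b02c5732530d6132
query mem[0x0d]=0x2c, mem[0x07]=0x53, mem[0x01]=0x6f, mem[0x16]=0x61, mem[0x09]=0x61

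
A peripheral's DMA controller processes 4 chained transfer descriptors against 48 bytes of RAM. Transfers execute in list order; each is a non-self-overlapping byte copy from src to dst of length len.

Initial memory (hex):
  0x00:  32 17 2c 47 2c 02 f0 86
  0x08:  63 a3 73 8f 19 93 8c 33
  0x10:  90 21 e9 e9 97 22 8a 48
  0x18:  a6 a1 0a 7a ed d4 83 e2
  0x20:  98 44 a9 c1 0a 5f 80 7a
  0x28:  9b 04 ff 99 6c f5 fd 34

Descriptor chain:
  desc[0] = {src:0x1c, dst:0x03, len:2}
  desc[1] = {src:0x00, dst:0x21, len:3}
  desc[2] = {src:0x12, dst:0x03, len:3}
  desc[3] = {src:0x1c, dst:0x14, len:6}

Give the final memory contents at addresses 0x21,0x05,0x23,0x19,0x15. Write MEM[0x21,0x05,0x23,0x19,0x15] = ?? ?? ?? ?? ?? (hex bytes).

MEM[0x21,0x05,0x23,0x19,0x15] = 32 97 2c 32 d4

  after D0: wrote 2B at 0x03 = edd4
  after D1: wrote 3B at 0x21 = 32172c
  after D2: wrote 3B at 0x03 = e9e997
  after D3: wrote 6B at 0x14 = edd483e29832
query mem[0x21]=0x32, mem[0x05]=0x97, mem[0x23]=0x2c, mem[0x19]=0x32, mem[0x15]=0xd4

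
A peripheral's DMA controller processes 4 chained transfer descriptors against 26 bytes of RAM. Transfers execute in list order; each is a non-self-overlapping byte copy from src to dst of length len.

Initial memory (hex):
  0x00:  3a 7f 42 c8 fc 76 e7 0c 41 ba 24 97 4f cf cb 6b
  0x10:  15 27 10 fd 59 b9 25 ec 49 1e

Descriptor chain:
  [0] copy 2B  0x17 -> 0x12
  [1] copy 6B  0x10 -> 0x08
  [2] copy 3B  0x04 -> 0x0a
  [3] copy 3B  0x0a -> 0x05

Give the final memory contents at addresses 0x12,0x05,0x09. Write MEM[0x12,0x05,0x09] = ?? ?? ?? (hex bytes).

  after D0: wrote 2B at 0x12 = ec49
  after D1: wrote 6B at 0x08 = 1527ec4959b9
  after D2: wrote 3B at 0x0a = fc76e7
  after D3: wrote 3B at 0x05 = fc76e7
query mem[0x12]=0xec, mem[0x05]=0xfc, mem[0x09]=0x27

MEM[0x12,0x05,0x09] = ec fc 27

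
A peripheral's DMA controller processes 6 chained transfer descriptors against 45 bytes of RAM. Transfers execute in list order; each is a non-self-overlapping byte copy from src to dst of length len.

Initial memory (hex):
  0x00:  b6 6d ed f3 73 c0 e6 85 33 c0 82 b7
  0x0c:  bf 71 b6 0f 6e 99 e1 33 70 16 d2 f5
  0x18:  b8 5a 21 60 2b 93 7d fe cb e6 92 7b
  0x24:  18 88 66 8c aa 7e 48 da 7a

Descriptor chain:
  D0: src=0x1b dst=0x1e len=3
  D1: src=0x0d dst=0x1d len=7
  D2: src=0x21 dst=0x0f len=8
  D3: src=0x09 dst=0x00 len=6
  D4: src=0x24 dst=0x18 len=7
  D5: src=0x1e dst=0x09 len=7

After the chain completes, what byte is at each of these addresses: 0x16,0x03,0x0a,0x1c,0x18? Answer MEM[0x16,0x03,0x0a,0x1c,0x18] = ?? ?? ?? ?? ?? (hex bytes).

MEM[0x16,0x03,0x0a,0x1c,0x18] = aa bf 0f aa 18

#0 dst[0x1e+3] := {0x60,0x2b,0x93}
#1 dst[0x1d+7] := {0x71,0xb6,0x0f,0x6e,0x99,0xe1,0x33}
#2 dst[0x0f+8] := {0x99,0xe1,0x33,0x18,0x88,0x66,0x8c,0xaa}
#3 dst[0x00+6] := {0xc0,0x82,0xb7,0xbf,0x71,0xb6}
#4 dst[0x18+7] := {0x18,0x88,0x66,0x8c,0xaa,0x7e,0x48}
#5 dst[0x09+7] := {0x48,0x0f,0x6e,0x99,0xe1,0x33,0x18}
query mem[0x16]=0xaa, mem[0x03]=0xbf, mem[0x0a]=0x0f, mem[0x1c]=0xaa, mem[0x18]=0x18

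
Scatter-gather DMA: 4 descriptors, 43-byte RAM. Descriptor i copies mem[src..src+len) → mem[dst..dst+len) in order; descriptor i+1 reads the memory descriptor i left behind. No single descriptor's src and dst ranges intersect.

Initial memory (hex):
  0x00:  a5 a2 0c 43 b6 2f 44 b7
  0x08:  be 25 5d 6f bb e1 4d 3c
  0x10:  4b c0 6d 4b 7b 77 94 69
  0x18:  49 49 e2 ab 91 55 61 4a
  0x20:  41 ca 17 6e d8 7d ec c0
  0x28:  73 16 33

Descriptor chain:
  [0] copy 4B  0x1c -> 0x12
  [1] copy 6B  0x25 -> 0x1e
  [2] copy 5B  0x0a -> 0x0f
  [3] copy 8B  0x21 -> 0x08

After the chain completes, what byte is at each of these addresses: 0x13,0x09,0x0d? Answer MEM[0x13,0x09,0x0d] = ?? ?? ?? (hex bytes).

  after D0: wrote 4B at 0x12 = 9155614a
  after D1: wrote 6B at 0x1e = 7decc0731633
  after D2: wrote 5B at 0x0f = 5d6fbbe14d
  after D3: wrote 8B at 0x08 = 731633d87decc073
query mem[0x13]=0x4d, mem[0x09]=0x16, mem[0x0d]=0xec

MEM[0x13,0x09,0x0d] = 4d 16 ec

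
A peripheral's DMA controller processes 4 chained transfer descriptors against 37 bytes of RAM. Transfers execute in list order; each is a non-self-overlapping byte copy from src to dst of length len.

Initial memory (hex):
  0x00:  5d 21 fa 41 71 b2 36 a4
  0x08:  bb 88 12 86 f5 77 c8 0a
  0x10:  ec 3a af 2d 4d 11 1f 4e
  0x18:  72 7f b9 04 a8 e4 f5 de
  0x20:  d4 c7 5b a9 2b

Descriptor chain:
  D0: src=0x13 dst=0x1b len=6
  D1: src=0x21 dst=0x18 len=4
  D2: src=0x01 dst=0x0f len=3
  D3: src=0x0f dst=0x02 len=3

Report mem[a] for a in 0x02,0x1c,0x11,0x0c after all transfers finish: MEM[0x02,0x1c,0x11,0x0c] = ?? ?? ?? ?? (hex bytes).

[0] 0x13->0x1b len=6 : 2d 4d 11 1f 4e 72
[1] 0x21->0x18 len=4 : c7 5b a9 2b
[2] 0x01->0x0f len=3 : 21 fa 41
[3] 0x0f->0x02 len=3 : 21 fa 41
query mem[0x02]=0x21, mem[0x1c]=0x4d, mem[0x11]=0x41, mem[0x0c]=0xf5

MEM[0x02,0x1c,0x11,0x0c] = 21 4d 41 f5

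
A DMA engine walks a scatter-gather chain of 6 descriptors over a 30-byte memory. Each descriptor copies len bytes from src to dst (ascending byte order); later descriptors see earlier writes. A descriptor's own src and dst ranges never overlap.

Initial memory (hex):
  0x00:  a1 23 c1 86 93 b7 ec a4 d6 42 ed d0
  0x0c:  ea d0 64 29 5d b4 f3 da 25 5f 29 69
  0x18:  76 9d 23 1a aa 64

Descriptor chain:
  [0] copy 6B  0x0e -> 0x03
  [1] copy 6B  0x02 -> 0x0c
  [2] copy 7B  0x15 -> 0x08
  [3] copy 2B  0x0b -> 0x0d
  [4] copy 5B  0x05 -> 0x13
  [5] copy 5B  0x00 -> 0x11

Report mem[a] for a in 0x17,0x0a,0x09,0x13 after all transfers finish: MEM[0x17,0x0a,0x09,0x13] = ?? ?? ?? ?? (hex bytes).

MEM[0x17,0x0a,0x09,0x13] = 29 69 29 c1

#0 dst[0x03+6] := {0x64,0x29,0x5d,0xb4,0xf3,0xda}
#1 dst[0x0c+6] := {0xc1,0x64,0x29,0x5d,0xb4,0xf3}
#2 dst[0x08+7] := {0x5f,0x29,0x69,0x76,0x9d,0x23,0x1a}
#3 dst[0x0d+2] := {0x76,0x9d}
#4 dst[0x13+5] := {0x5d,0xb4,0xf3,0x5f,0x29}
#5 dst[0x11+5] := {0xa1,0x23,0xc1,0x64,0x29}
query mem[0x17]=0x29, mem[0x0a]=0x69, mem[0x09]=0x29, mem[0x13]=0xc1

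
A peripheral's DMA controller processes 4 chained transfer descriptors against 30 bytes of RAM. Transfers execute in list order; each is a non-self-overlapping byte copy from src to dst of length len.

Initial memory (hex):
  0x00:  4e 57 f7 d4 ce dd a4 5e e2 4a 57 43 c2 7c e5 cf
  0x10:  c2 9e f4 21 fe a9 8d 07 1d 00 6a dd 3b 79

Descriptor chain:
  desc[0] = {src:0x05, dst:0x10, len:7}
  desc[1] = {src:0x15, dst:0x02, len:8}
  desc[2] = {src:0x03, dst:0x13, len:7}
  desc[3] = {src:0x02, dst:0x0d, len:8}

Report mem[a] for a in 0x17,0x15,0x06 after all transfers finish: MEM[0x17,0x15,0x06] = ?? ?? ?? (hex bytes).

MEM[0x17,0x15,0x06] = 6a 1d 00

D0: mem[0x10..0x16] <- [dd a4 5e e2 4a 57 43]
D1: mem[0x02..0x09] <- [57 43 07 1d 00 6a dd 3b]
D2: mem[0x13..0x19] <- [43 07 1d 00 6a dd 3b]
D3: mem[0x0d..0x14] <- [57 43 07 1d 00 6a dd 3b]
query mem[0x17]=0x6a, mem[0x15]=0x1d, mem[0x06]=0x00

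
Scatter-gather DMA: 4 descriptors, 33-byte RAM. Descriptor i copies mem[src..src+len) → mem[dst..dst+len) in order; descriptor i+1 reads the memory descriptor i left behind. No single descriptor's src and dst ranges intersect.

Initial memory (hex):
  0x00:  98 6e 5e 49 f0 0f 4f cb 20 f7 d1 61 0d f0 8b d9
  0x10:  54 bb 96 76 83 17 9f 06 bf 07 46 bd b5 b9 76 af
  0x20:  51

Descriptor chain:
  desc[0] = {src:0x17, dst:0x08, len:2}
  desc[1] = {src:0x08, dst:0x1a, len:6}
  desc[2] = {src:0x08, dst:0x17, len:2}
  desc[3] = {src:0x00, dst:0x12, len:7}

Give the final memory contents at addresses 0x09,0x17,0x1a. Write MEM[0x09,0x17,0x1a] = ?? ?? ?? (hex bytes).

  after D0: wrote 2B at 0x08 = 06bf
  after D1: wrote 6B at 0x1a = 06bfd1610df0
  after D2: wrote 2B at 0x17 = 06bf
  after D3: wrote 7B at 0x12 = 986e5e49f00f4f
query mem[0x09]=0xbf, mem[0x17]=0x0f, mem[0x1a]=0x06

MEM[0x09,0x17,0x1a] = bf 0f 06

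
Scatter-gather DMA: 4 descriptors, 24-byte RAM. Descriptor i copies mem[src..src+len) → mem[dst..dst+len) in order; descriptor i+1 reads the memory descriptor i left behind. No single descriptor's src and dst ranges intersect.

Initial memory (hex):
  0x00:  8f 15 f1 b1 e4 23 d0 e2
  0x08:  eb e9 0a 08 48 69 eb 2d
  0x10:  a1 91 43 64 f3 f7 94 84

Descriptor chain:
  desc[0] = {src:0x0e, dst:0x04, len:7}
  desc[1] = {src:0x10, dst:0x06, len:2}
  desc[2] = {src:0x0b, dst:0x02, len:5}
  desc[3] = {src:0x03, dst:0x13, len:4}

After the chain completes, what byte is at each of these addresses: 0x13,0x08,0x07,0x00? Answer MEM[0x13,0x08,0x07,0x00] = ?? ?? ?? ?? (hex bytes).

[0] 0x0e->0x04 len=7 : eb 2d a1 91 43 64 f3
[1] 0x10->0x06 len=2 : a1 91
[2] 0x0b->0x02 len=5 : 08 48 69 eb 2d
[3] 0x03->0x13 len=4 : 48 69 eb 2d
query mem[0x13]=0x48, mem[0x08]=0x43, mem[0x07]=0x91, mem[0x00]=0x8f

MEM[0x13,0x08,0x07,0x00] = 48 43 91 8f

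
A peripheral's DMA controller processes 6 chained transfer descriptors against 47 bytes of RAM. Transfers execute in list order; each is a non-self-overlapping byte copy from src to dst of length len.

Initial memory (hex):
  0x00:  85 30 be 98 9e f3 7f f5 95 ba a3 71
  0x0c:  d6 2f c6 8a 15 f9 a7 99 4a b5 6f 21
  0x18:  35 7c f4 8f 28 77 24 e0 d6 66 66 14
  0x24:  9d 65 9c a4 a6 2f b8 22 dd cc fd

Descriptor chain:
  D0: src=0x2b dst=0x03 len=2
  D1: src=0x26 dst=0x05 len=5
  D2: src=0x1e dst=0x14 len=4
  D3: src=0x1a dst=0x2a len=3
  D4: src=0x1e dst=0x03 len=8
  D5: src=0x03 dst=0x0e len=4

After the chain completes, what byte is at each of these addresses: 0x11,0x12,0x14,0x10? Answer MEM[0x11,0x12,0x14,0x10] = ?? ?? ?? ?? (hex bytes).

MEM[0x11,0x12,0x14,0x10] = 66 a7 24 d6

[0] 0x2b->0x03 len=2 : 22 dd
[1] 0x26->0x05 len=5 : 9c a4 a6 2f b8
[2] 0x1e->0x14 len=4 : 24 e0 d6 66
[3] 0x1a->0x2a len=3 : f4 8f 28
[4] 0x1e->0x03 len=8 : 24 e0 d6 66 66 14 9d 65
[5] 0x03->0x0e len=4 : 24 e0 d6 66
query mem[0x11]=0x66, mem[0x12]=0xa7, mem[0x14]=0x24, mem[0x10]=0xd6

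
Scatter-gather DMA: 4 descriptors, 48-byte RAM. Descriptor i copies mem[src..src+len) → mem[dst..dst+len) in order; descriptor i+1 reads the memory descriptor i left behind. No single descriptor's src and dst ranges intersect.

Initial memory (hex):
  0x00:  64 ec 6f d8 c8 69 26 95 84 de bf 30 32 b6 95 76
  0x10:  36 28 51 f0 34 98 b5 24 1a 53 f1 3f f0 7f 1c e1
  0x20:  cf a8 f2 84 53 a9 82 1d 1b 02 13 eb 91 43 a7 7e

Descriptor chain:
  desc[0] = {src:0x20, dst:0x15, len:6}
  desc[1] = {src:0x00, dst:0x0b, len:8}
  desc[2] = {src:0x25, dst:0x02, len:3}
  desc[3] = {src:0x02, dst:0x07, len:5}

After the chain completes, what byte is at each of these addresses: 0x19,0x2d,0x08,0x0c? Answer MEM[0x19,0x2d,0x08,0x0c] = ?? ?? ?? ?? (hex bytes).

#0 dst[0x15+6] := {0xcf,0xa8,0xf2,0x84,0x53,0xa9}
#1 dst[0x0b+8] := {0x64,0xec,0x6f,0xd8,0xc8,0x69,0x26,0x95}
#2 dst[0x02+3] := {0xa9,0x82,0x1d}
#3 dst[0x07+5] := {0xa9,0x82,0x1d,0x69,0x26}
query mem[0x19]=0x53, mem[0x2d]=0x43, mem[0x08]=0x82, mem[0x0c]=0xec

MEM[0x19,0x2d,0x08,0x0c] = 53 43 82 ec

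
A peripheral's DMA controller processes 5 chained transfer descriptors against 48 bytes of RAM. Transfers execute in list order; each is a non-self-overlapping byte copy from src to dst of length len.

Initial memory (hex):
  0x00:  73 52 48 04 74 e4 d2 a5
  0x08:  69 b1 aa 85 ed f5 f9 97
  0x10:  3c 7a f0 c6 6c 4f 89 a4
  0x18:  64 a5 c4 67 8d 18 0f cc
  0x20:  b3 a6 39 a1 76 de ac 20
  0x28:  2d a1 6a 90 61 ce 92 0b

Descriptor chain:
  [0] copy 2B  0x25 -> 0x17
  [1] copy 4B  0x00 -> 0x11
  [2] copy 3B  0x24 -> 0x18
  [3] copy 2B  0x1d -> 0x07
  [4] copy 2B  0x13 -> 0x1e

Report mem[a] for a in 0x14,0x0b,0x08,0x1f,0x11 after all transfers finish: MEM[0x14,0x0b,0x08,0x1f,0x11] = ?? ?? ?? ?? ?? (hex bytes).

MEM[0x14,0x0b,0x08,0x1f,0x11] = 04 85 0f 04 73

#0 dst[0x17+2] := {0xde,0xac}
#1 dst[0x11+4] := {0x73,0x52,0x48,0x04}
#2 dst[0x18+3] := {0x76,0xde,0xac}
#3 dst[0x07+2] := {0x18,0x0f}
#4 dst[0x1e+2] := {0x48,0x04}
query mem[0x14]=0x04, mem[0x0b]=0x85, mem[0x08]=0x0f, mem[0x1f]=0x04, mem[0x11]=0x73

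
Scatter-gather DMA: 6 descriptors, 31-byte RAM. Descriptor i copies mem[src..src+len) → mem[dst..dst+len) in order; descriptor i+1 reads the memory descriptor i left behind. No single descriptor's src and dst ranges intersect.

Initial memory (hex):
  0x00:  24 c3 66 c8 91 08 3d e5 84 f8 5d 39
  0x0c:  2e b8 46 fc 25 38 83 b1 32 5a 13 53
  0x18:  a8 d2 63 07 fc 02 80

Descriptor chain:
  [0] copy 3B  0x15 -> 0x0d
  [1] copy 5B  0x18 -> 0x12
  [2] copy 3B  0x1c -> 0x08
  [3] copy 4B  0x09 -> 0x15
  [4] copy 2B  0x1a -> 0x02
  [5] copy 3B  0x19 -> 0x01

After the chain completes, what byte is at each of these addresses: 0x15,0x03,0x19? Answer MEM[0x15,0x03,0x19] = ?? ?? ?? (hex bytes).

[0] 0x15->0x0d len=3 : 5a 13 53
[1] 0x18->0x12 len=5 : a8 d2 63 07 fc
[2] 0x1c->0x08 len=3 : fc 02 80
[3] 0x09->0x15 len=4 : 02 80 39 2e
[4] 0x1a->0x02 len=2 : 63 07
[5] 0x19->0x01 len=3 : d2 63 07
query mem[0x15]=0x02, mem[0x03]=0x07, mem[0x19]=0xd2

MEM[0x15,0x03,0x19] = 02 07 d2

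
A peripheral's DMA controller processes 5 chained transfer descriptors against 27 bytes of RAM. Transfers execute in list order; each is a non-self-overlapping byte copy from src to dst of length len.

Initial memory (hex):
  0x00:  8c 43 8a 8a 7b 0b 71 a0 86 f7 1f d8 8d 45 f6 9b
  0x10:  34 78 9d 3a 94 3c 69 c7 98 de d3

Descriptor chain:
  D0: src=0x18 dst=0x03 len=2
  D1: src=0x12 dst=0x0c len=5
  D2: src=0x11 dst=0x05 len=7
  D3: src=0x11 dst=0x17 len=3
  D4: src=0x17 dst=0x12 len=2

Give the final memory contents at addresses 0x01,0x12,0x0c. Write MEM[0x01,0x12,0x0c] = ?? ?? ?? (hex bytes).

MEM[0x01,0x12,0x0c] = 43 78 9d

  after D0: wrote 2B at 0x03 = 98de
  after D1: wrote 5B at 0x0c = 9d3a943c69
  after D2: wrote 7B at 0x05 = 789d3a943c69c7
  after D3: wrote 3B at 0x17 = 789d3a
  after D4: wrote 2B at 0x12 = 789d
query mem[0x01]=0x43, mem[0x12]=0x78, mem[0x0c]=0x9d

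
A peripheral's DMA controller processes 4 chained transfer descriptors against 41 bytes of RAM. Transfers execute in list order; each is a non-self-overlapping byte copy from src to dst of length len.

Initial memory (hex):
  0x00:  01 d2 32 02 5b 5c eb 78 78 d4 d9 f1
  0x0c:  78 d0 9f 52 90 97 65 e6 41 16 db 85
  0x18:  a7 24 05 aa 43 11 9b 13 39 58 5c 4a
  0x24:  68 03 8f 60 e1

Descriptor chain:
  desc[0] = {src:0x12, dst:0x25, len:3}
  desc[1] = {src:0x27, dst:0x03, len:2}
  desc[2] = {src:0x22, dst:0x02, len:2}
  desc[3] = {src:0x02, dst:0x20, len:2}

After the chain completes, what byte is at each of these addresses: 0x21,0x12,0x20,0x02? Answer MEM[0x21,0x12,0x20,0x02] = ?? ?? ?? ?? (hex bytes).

  after D0: wrote 3B at 0x25 = 65e641
  after D1: wrote 2B at 0x03 = 41e1
  after D2: wrote 2B at 0x02 = 5c4a
  after D3: wrote 2B at 0x20 = 5c4a
query mem[0x21]=0x4a, mem[0x12]=0x65, mem[0x20]=0x5c, mem[0x02]=0x5c

MEM[0x21,0x12,0x20,0x02] = 4a 65 5c 5c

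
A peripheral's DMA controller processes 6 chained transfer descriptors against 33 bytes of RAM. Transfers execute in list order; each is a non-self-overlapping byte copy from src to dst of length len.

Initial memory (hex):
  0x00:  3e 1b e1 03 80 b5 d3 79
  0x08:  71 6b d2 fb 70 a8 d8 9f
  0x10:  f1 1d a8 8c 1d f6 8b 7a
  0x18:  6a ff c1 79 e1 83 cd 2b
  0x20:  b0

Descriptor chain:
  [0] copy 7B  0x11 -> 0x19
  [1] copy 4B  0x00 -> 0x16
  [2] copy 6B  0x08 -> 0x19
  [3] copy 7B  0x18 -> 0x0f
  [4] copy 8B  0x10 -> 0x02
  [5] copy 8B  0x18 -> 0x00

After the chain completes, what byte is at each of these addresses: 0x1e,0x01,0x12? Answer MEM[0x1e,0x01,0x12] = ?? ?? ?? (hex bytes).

MEM[0x1e,0x01,0x12] = a8 71 d2

D0: mem[0x19..0x1f] <- [1d a8 8c 1d f6 8b 7a]
D1: mem[0x16..0x19] <- [3e 1b e1 03]
D2: mem[0x19..0x1e] <- [71 6b d2 fb 70 a8]
D3: mem[0x0f..0x15] <- [e1 71 6b d2 fb 70 a8]
D4: mem[0x02..0x09] <- [71 6b d2 fb 70 a8 3e 1b]
D5: mem[0x00..0x07] <- [e1 71 6b d2 fb 70 a8 7a]
query mem[0x1e]=0xa8, mem[0x01]=0x71, mem[0x12]=0xd2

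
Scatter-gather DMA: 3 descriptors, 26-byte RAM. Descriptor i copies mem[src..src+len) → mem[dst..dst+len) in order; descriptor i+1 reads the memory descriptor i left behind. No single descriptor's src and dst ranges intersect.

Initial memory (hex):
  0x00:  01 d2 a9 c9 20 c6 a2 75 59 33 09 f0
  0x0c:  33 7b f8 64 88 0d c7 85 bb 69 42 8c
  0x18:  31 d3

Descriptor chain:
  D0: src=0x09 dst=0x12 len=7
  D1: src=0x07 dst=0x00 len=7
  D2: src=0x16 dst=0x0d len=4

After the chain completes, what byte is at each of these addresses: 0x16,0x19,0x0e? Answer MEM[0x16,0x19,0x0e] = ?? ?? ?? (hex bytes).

MEM[0x16,0x19,0x0e] = 7b d3 f8

[0] 0x09->0x12 len=7 : 33 09 f0 33 7b f8 64
[1] 0x07->0x00 len=7 : 75 59 33 09 f0 33 7b
[2] 0x16->0x0d len=4 : 7b f8 64 d3
query mem[0x16]=0x7b, mem[0x19]=0xd3, mem[0x0e]=0xf8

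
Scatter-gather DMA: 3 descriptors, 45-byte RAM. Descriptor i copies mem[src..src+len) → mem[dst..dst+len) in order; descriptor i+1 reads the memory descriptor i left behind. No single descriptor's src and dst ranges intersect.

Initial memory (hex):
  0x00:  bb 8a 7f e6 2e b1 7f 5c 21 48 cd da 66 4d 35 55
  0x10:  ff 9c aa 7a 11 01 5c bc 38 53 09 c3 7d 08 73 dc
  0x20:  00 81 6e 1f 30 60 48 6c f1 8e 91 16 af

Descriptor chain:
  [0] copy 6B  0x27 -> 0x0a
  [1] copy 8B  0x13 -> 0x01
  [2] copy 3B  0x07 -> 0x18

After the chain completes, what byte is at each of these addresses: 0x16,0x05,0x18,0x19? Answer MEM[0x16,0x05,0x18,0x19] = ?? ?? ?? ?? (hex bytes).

#0 dst[0x0a+6] := {0x6c,0xf1,0x8e,0x91,0x16,0xaf}
#1 dst[0x01+8] := {0x7a,0x11,0x01,0x5c,0xbc,0x38,0x53,0x09}
#2 dst[0x18+3] := {0x53,0x09,0x48}
query mem[0x16]=0x5c, mem[0x05]=0xbc, mem[0x18]=0x53, mem[0x19]=0x09

MEM[0x16,0x05,0x18,0x19] = 5c bc 53 09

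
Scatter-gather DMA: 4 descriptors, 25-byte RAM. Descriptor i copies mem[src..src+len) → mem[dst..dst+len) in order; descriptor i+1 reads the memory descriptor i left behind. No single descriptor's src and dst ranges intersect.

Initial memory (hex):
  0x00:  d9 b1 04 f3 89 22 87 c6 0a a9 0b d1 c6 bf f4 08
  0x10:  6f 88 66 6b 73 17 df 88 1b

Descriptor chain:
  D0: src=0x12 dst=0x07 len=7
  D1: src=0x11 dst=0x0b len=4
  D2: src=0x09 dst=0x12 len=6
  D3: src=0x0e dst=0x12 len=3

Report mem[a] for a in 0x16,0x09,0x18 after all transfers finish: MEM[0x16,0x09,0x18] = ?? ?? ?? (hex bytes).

[0] 0x12->0x07 len=7 : 66 6b 73 17 df 88 1b
[1] 0x11->0x0b len=4 : 88 66 6b 73
[2] 0x09->0x12 len=6 : 73 17 88 66 6b 73
[3] 0x0e->0x12 len=3 : 73 08 6f
query mem[0x16]=0x6b, mem[0x09]=0x73, mem[0x18]=0x1b

MEM[0x16,0x09,0x18] = 6b 73 1b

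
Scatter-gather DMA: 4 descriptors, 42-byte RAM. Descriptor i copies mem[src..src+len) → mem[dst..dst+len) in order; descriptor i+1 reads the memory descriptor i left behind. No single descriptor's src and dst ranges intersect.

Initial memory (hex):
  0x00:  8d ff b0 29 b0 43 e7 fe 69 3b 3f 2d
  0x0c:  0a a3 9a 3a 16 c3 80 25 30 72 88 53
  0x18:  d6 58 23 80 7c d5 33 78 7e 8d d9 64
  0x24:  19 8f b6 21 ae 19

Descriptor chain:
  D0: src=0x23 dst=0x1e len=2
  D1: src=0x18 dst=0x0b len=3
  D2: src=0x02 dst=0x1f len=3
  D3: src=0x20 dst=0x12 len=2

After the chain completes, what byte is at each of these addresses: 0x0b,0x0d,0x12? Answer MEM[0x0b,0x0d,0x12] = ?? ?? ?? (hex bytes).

D0: mem[0x1e..0x1f] <- [64 19]
D1: mem[0x0b..0x0d] <- [d6 58 23]
D2: mem[0x1f..0x21] <- [b0 29 b0]
D3: mem[0x12..0x13] <- [29 b0]
query mem[0x0b]=0xd6, mem[0x0d]=0x23, mem[0x12]=0x29

MEM[0x0b,0x0d,0x12] = d6 23 29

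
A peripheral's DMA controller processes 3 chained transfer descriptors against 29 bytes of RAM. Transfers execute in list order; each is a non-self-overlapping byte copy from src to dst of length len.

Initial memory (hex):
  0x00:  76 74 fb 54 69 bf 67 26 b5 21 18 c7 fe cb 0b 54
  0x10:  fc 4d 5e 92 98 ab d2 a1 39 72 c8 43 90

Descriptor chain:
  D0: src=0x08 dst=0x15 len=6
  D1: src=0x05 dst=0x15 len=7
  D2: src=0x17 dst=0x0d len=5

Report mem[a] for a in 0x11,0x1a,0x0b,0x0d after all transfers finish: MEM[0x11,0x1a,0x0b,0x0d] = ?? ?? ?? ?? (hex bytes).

[0] 0x08->0x15 len=6 : b5 21 18 c7 fe cb
[1] 0x05->0x15 len=7 : bf 67 26 b5 21 18 c7
[2] 0x17->0x0d len=5 : 26 b5 21 18 c7
query mem[0x11]=0xc7, mem[0x1a]=0x18, mem[0x0b]=0xc7, mem[0x0d]=0x26

MEM[0x11,0x1a,0x0b,0x0d] = c7 18 c7 26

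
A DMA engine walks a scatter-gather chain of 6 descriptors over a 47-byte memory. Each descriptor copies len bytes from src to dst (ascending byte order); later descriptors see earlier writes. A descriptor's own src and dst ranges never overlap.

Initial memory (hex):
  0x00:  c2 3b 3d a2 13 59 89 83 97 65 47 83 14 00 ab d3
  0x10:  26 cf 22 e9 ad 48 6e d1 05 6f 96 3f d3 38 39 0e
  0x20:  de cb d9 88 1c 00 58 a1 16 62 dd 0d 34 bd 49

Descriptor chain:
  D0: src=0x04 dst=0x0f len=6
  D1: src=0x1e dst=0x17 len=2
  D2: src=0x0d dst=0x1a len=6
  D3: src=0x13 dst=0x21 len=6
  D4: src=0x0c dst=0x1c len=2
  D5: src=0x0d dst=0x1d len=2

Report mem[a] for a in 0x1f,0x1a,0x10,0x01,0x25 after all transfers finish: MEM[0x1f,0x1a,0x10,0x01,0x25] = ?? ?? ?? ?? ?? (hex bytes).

  after D0: wrote 6B at 0x0f = 135989839765
  after D1: wrote 2B at 0x17 = 390e
  after D2: wrote 6B at 0x1a = 00ab13598983
  after D3: wrote 6B at 0x21 = 9765486e390e
  after D4: wrote 2B at 0x1c = 1400
  after D5: wrote 2B at 0x1d = 00ab
query mem[0x1f]=0x83, mem[0x1a]=0x00, mem[0x10]=0x59, mem[0x01]=0x3b, mem[0x25]=0x39

MEM[0x1f,0x1a,0x10,0x01,0x25] = 83 00 59 3b 39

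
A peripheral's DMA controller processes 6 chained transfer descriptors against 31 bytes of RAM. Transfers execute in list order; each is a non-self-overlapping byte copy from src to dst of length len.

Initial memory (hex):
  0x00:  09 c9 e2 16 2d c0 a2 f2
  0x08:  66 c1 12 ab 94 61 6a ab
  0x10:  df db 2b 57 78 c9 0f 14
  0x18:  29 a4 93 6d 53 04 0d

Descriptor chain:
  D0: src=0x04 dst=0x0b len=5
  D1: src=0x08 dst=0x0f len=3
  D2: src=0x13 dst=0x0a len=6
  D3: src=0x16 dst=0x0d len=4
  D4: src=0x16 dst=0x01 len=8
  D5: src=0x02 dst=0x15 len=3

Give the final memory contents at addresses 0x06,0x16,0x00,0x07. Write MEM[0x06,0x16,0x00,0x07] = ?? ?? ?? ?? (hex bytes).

MEM[0x06,0x16,0x00,0x07] = 6d 29 09 53

D0: mem[0x0b..0x0f] <- [2d c0 a2 f2 66]
D1: mem[0x0f..0x11] <- [66 c1 12]
D2: mem[0x0a..0x0f] <- [57 78 c9 0f 14 29]
D3: mem[0x0d..0x10] <- [0f 14 29 a4]
D4: mem[0x01..0x08] <- [0f 14 29 a4 93 6d 53 04]
D5: mem[0x15..0x17] <- [14 29 a4]
query mem[0x06]=0x6d, mem[0x16]=0x29, mem[0x00]=0x09, mem[0x07]=0x53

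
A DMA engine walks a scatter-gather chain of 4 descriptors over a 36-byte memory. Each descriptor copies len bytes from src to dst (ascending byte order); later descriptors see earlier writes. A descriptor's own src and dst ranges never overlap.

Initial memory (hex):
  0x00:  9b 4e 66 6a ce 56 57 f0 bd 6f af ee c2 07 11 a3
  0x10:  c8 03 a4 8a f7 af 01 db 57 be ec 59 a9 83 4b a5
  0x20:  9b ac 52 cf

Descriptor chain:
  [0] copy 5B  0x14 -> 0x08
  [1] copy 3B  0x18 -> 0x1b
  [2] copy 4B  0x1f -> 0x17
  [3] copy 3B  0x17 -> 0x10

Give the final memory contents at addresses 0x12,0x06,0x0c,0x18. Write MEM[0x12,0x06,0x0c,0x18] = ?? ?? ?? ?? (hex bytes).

MEM[0x12,0x06,0x0c,0x18] = ac 57 57 9b

  after D0: wrote 5B at 0x08 = f7af01db57
  after D1: wrote 3B at 0x1b = 57beec
  after D2: wrote 4B at 0x17 = a59bac52
  after D3: wrote 3B at 0x10 = a59bac
query mem[0x12]=0xac, mem[0x06]=0x57, mem[0x0c]=0x57, mem[0x18]=0x9b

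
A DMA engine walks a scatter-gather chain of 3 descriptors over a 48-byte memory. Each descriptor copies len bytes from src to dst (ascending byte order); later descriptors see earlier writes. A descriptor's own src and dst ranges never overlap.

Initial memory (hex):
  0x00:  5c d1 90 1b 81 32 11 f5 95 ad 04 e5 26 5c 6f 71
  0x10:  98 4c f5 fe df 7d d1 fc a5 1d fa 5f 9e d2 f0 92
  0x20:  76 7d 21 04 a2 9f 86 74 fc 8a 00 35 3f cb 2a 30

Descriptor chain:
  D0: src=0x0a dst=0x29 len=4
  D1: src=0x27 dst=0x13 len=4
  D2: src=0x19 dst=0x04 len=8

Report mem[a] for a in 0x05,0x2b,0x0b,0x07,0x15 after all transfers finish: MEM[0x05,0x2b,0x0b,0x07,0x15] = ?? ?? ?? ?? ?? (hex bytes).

MEM[0x05,0x2b,0x0b,0x07,0x15] = fa 26 76 9e 04

#0 dst[0x29+4] := {0x04,0xe5,0x26,0x5c}
#1 dst[0x13+4] := {0x74,0xfc,0x04,0xe5}
#2 dst[0x04+8] := {0x1d,0xfa,0x5f,0x9e,0xd2,0xf0,0x92,0x76}
query mem[0x05]=0xfa, mem[0x2b]=0x26, mem[0x0b]=0x76, mem[0x07]=0x9e, mem[0x15]=0x04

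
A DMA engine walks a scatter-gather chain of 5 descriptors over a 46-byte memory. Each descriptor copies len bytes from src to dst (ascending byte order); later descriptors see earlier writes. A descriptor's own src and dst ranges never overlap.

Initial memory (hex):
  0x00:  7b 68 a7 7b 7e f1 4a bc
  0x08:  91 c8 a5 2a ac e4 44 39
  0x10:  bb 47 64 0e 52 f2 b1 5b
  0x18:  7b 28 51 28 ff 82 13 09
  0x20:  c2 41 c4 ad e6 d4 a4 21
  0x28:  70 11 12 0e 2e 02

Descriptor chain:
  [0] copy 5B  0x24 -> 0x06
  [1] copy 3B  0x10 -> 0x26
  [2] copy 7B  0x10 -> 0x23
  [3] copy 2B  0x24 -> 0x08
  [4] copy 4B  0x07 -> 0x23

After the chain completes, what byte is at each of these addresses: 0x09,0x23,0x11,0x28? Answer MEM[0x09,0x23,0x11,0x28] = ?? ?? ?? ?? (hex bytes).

#0 dst[0x06+5] := {0xe6,0xd4,0xa4,0x21,0x70}
#1 dst[0x26+3] := {0xbb,0x47,0x64}
#2 dst[0x23+7] := {0xbb,0x47,0x64,0x0e,0x52,0xf2,0xb1}
#3 dst[0x08+2] := {0x47,0x64}
#4 dst[0x23+4] := {0xd4,0x47,0x64,0x70}
query mem[0x09]=0x64, mem[0x23]=0xd4, mem[0x11]=0x47, mem[0x28]=0xf2

MEM[0x09,0x23,0x11,0x28] = 64 d4 47 f2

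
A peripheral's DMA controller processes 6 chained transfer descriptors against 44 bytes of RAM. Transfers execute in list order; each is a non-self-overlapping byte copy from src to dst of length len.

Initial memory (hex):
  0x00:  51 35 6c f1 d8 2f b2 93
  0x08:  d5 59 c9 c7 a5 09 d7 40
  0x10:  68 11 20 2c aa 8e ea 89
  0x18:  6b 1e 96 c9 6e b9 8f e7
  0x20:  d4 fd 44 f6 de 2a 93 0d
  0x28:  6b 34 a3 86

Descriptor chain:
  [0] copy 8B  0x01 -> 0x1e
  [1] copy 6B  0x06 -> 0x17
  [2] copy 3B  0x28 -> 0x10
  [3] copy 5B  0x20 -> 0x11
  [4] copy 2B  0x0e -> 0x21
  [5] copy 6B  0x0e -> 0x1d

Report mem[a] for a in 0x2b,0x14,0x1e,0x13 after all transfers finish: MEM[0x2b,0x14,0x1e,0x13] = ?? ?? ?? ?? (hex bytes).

MEM[0x2b,0x14,0x1e,0x13] = 86 b2 40 2f

#0 dst[0x1e+8] := {0x35,0x6c,0xf1,0xd8,0x2f,0xb2,0x93,0xd5}
#1 dst[0x17+6] := {0xb2,0x93,0xd5,0x59,0xc9,0xc7}
#2 dst[0x10+3] := {0x6b,0x34,0xa3}
#3 dst[0x11+5] := {0xf1,0xd8,0x2f,0xb2,0x93}
#4 dst[0x21+2] := {0xd7,0x40}
#5 dst[0x1d+6] := {0xd7,0x40,0x6b,0xf1,0xd8,0x2f}
query mem[0x2b]=0x86, mem[0x14]=0xb2, mem[0x1e]=0x40, mem[0x13]=0x2f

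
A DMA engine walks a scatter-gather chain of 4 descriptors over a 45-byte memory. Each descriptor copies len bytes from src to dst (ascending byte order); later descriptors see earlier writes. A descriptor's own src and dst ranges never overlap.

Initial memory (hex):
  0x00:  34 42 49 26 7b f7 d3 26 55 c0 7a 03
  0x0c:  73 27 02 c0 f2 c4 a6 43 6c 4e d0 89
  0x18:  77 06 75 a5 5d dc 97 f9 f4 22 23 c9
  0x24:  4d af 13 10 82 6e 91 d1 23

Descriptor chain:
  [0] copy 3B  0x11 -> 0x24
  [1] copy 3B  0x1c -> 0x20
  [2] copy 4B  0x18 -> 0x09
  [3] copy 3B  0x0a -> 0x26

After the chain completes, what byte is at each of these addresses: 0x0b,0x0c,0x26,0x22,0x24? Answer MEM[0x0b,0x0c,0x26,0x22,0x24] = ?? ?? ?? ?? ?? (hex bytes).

  after D0: wrote 3B at 0x24 = c4a643
  after D1: wrote 3B at 0x20 = 5ddc97
  after D2: wrote 4B at 0x09 = 770675a5
  after D3: wrote 3B at 0x26 = 0675a5
query mem[0x0b]=0x75, mem[0x0c]=0xa5, mem[0x26]=0x06, mem[0x22]=0x97, mem[0x24]=0xc4

MEM[0x0b,0x0c,0x26,0x22,0x24] = 75 a5 06 97 c4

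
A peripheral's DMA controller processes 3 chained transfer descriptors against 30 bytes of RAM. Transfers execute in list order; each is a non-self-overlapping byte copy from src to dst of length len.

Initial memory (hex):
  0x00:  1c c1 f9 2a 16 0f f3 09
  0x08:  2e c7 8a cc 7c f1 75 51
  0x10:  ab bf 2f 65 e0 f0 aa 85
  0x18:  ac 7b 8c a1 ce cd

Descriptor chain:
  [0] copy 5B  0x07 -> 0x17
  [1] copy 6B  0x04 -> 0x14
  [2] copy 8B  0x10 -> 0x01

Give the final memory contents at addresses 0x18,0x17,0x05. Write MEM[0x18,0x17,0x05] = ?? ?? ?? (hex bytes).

[0] 0x07->0x17 len=5 : 09 2e c7 8a cc
[1] 0x04->0x14 len=6 : 16 0f f3 09 2e c7
[2] 0x10->0x01 len=8 : ab bf 2f 65 16 0f f3 09
query mem[0x18]=0x2e, mem[0x17]=0x09, mem[0x05]=0x16

MEM[0x18,0x17,0x05] = 2e 09 16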